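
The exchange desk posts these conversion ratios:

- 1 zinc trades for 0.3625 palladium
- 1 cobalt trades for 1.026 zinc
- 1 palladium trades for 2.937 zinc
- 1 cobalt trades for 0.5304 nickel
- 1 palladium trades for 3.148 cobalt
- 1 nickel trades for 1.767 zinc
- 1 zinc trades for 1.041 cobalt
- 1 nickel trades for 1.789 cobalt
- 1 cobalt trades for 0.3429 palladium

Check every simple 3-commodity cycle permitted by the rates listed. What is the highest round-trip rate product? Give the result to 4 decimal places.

zinc→palladium→cobalt→zinc: 0.3625 × 3.148 × 1.026 = 1.17082
zinc→cobalt→palladium→zinc: 1.041 × 0.3429 × 2.937 = 1.04839
zinc→cobalt→nickel→zinc: 1.041 × 0.5304 × 1.767 = 0.97564
Maximum is zinc→palladium→cobalt→zinc at 1.1708; arbitrage exists.

1.1708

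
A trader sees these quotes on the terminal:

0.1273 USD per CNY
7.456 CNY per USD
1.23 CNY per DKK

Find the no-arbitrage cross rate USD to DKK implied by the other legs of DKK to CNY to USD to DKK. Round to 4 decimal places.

6.3866

Known legs of the cycle: 1.23 × 0.1273 = 0.156579
For no arbitrage the full-cycle product must be 1, so the missing rate is 1 / 0.156579 ≈ 6.386552.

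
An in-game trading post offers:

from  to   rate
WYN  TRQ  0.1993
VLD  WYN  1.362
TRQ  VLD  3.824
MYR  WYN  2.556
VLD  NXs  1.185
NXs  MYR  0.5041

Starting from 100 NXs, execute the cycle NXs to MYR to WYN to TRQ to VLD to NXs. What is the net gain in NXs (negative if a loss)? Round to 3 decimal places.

100 NXs × 0.5041 = 50.41 MYR
50.41 MYR × 2.556 = 128.84796 WYN
128.84796 WYN × 0.1993 = 25.679398428 TRQ
25.679398428 TRQ × 3.824 = 98.198019588672 VLD
98.198019588672 VLD × 1.185 = 116.36465321257632 NXs
Net change: 116.36465321257632 − 100 = 16.36465321257632 NXs

16.365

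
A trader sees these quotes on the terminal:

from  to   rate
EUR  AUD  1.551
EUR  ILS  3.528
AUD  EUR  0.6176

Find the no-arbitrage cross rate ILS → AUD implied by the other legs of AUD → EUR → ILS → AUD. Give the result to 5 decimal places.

Known legs of the cycle: 0.6176 × 3.528 = 2.1788928
For no arbitrage the full-cycle product must be 1, so the missing rate is 1 / 2.1788928 ≈ 0.4589487.

0.45895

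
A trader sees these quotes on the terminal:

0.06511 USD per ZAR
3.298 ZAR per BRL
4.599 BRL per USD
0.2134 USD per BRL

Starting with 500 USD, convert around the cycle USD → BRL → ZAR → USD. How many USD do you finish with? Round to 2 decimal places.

500 USD × 4.599 = 2299.5 BRL
2299.5 BRL × 3.298 = 7583.751 ZAR
7583.751 ZAR × 0.06511 = 493.77802761 USD

493.78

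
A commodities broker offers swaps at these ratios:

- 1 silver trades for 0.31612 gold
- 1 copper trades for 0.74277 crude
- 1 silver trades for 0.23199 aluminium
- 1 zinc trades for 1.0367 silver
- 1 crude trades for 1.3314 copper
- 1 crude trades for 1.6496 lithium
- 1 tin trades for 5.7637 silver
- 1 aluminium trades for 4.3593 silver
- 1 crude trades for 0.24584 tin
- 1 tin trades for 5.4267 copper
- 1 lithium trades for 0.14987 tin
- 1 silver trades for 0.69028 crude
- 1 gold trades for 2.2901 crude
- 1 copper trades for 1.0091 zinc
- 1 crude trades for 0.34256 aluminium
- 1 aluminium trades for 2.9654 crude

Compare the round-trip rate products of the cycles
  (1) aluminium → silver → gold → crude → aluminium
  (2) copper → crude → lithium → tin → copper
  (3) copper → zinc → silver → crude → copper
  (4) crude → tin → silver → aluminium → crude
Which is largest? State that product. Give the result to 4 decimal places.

(1) 4.3593 × 0.31612 × 2.2901 × 0.34256 = 1.08108
(2) 0.74277 × 1.6496 × 0.14987 × 5.4267 = 0.99651
(3) 1.0091 × 1.0367 × 0.69028 × 1.3314 = 0.96144
(4) 0.24584 × 5.7637 × 0.23199 × 2.9654 = 0.97478
Highest is cycle (1) at 1.0811 (>1, arbitrage).

1.0811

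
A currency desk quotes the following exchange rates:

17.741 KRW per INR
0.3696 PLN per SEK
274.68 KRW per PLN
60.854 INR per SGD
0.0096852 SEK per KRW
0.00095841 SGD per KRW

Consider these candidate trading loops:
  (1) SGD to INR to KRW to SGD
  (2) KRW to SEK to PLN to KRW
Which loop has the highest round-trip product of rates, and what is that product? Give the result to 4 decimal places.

(1) 60.854 × 17.741 × 0.00095841 = 1.03471
(2) 0.0096852 × 0.3696 × 274.68 = 0.98326
Highest is cycle (1) at 1.0347 (>1, arbitrage).

1.0347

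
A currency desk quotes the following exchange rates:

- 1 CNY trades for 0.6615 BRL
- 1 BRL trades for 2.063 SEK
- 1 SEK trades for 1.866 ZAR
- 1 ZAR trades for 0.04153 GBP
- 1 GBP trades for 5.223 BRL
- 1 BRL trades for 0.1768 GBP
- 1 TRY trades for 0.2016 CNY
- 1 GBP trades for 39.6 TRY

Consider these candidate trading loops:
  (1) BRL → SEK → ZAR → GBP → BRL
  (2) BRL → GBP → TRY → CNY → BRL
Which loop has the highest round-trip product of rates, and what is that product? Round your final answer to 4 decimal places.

0.9337

(1) 2.063 × 1.866 × 0.04153 × 5.223 = 0.83501
(2) 0.1768 × 39.6 × 0.2016 × 0.6615 = 0.93368
Highest is cycle (2) at 0.9337 (≤1, no arbitrage).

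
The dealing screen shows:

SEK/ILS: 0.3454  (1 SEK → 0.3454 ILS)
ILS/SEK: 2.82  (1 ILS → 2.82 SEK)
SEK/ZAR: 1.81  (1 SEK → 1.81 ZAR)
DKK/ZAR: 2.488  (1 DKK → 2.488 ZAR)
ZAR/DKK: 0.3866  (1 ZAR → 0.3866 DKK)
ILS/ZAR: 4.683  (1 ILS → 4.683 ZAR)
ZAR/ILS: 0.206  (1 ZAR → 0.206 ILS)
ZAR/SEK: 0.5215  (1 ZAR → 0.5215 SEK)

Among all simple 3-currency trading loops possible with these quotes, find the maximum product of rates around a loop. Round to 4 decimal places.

1.0515

ILS→SEK→ZAR→ILS: 2.82 × 1.81 × 0.206 = 1.05147
ILS→ZAR→SEK→ILS: 4.683 × 0.5215 × 0.3454 = 0.84353
Maximum is ILS→SEK→ZAR→ILS at 1.0515; arbitrage exists.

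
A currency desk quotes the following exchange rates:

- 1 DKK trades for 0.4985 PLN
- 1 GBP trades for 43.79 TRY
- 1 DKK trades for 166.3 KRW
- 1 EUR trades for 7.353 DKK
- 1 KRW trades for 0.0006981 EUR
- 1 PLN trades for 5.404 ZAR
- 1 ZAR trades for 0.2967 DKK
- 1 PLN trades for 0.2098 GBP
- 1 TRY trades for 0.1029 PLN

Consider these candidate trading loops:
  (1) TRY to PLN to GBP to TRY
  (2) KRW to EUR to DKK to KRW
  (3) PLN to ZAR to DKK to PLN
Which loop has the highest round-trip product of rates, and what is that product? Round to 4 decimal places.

(1) 0.1029 × 0.2098 × 43.79 = 0.94536
(2) 0.0006981 × 7.353 × 166.3 = 0.85364
(3) 5.404 × 0.2967 × 0.4985 = 0.79928
Highest is cycle (1) at 0.9454 (≤1, no arbitrage).

0.9454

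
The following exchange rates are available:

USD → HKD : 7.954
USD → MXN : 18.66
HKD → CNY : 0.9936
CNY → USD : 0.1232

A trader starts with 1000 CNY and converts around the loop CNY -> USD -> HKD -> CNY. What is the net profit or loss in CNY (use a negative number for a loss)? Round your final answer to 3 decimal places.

1000 CNY × 0.1232 = 123.2 USD
123.2 USD × 7.954 = 979.9328 HKD
979.9328 HKD × 0.9936 = 973.66123008 CNY
Net change: 973.66123008 − 1000 = -26.33876992 CNY

-26.339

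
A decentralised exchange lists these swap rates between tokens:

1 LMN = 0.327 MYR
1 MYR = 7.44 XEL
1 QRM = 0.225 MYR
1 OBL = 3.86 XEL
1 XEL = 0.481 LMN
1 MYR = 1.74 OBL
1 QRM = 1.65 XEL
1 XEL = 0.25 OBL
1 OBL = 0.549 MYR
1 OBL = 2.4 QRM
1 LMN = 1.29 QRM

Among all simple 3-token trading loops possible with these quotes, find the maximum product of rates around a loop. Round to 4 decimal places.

1.1702

MYR→XEL→LMN→MYR: 7.44 × 0.481 × 0.327 = 1.17022
QRM→XEL→LMN→QRM: 1.65 × 0.481 × 1.29 = 1.02381
MYR→XEL→OBL→MYR: 7.44 × 0.25 × 0.549 = 1.02114
QRM→XEL→OBL→QRM: 1.65 × 0.25 × 2.4 = 0.99000
QRM→MYR→OBL→QRM: 0.225 × 1.74 × 2.4 = 0.93960
Maximum is MYR→XEL→LMN→MYR at 1.1702; arbitrage exists.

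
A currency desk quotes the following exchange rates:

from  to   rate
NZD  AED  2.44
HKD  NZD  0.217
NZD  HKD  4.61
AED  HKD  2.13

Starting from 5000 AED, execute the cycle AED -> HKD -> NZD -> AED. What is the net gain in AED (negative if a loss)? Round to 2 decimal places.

638.96

5000 AED × 2.13 = 10650 HKD
10650 HKD × 0.217 = 2311.05 NZD
2311.05 NZD × 2.44 = 5638.962 AED
Net change: 5638.962 − 5000 = 638.962 AED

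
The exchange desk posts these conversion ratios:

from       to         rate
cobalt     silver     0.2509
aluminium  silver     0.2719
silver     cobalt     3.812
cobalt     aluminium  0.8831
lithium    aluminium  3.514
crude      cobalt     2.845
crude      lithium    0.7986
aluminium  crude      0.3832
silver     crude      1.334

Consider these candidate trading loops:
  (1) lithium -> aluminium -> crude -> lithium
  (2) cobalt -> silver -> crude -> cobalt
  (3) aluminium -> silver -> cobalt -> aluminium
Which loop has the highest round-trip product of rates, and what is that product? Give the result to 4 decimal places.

1.0754

(1) 3.514 × 0.3832 × 0.7986 = 1.07537
(2) 0.2509 × 1.334 × 2.845 = 0.95222
(3) 0.2719 × 3.812 × 0.8831 = 0.91532
Highest is cycle (1) at 1.0754 (>1, arbitrage).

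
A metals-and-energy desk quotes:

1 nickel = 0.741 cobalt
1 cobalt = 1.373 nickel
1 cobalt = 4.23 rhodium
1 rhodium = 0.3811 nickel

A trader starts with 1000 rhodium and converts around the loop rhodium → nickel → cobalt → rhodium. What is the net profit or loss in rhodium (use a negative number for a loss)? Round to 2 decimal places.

194.53

1000 rhodium × 0.3811 = 381.1 nickel
381.1 nickel × 0.741 = 282.3951 cobalt
282.3951 cobalt × 4.23 = 1194.531273 rhodium
Net change: 1194.531273 − 1000 = 194.531273 rhodium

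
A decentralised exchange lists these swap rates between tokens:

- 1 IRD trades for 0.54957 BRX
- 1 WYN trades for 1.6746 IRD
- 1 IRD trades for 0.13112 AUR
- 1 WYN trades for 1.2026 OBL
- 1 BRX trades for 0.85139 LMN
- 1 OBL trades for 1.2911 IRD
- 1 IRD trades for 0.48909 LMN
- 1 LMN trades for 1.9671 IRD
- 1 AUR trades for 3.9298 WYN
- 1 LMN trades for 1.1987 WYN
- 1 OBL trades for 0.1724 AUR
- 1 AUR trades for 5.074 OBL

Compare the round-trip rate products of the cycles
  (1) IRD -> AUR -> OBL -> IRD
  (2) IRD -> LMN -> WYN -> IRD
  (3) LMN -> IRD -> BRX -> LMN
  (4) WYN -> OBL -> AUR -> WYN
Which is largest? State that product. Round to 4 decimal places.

0.9818

(1) 0.13112 × 5.074 × 1.2911 = 0.85897
(2) 0.48909 × 1.1987 × 1.6746 = 0.98177
(3) 1.9671 × 0.54957 × 0.85139 = 0.92040
(4) 1.2026 × 0.1724 × 3.9298 = 0.81476
Highest is cycle (2) at 0.9818 (≤1, no arbitrage).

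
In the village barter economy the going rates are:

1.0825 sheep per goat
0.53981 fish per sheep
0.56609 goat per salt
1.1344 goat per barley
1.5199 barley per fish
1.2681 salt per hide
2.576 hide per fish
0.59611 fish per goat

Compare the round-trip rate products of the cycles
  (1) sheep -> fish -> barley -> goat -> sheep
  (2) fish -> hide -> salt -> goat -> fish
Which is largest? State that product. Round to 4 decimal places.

1.1023

(1) 0.53981 × 1.5199 × 1.1344 × 1.0825 = 1.00751
(2) 2.576 × 1.2681 × 0.56609 × 0.59611 = 1.10233
Highest is cycle (2) at 1.1023 (>1, arbitrage).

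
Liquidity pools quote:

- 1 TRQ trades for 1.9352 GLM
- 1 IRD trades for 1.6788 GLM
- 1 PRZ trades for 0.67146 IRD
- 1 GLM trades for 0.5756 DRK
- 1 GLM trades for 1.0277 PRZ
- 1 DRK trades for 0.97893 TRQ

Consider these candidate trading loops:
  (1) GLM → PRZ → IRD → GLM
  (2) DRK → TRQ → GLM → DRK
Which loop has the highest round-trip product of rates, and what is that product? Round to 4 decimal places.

1.1585

(1) 1.0277 × 0.67146 × 1.6788 = 1.15847
(2) 0.97893 × 1.9352 × 0.5756 = 1.09043
Highest is cycle (1) at 1.1585 (>1, arbitrage).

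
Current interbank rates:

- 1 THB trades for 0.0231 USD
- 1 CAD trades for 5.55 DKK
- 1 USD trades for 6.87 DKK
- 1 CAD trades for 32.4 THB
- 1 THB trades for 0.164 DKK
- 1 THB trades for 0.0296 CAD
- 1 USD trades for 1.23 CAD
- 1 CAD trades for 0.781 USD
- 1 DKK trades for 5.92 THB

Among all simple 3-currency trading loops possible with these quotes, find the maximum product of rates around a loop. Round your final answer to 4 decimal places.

DKK→THB→CAD→DKK: 5.92 × 0.0296 × 5.55 = 0.97254
DKK→THB→USD→DKK: 5.92 × 0.0231 × 6.87 = 0.93949
CAD→THB→USD→CAD: 32.4 × 0.0231 × 1.23 = 0.92058
Maximum is DKK→THB→CAD→DKK at 0.9725; no arbitrage — every cycle loses value.

0.9725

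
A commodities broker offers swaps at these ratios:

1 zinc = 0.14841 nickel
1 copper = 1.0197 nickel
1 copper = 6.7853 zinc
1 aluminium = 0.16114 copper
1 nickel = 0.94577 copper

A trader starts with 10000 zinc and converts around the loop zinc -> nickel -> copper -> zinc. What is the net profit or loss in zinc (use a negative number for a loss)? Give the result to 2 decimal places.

10000 zinc × 0.14841 = 1484.1 nickel
1484.1 nickel × 0.94577 = 1403.617257 copper
1403.617257 copper × 6.7853 = 9523.9641739221 zinc
Net change: 9523.9641739221 − 10000 = -476.0358260779 zinc

-476.04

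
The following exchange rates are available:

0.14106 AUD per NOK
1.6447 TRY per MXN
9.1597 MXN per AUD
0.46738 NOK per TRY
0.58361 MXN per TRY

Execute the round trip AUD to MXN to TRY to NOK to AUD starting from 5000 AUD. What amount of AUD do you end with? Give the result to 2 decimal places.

5000 AUD × 9.1597 = 45798.5 MXN
45798.5 MXN × 1.6447 = 75324.79295 TRY
75324.79295 TRY × 0.46738 = 35205.301728971 NOK
35205.301728971 NOK × 0.14106 = 4966.05986188864926 AUD

4966.06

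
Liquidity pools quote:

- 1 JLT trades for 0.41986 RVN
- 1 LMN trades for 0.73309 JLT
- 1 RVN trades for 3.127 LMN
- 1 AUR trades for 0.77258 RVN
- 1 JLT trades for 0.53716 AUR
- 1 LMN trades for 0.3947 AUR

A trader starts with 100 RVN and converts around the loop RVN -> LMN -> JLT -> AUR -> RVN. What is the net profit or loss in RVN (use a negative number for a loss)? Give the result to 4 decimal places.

-4.8668

100 RVN × 3.127 = 312.7 LMN
312.7 LMN × 0.73309 = 229.237243 JLT
229.237243 JLT × 0.53716 = 123.13707744988 AUR
123.13707744988 AUR × 0.77258 = 95.1332432962282904 RVN
Net change: 95.1332432962282904 − 100 = -4.8667567037717096 RVN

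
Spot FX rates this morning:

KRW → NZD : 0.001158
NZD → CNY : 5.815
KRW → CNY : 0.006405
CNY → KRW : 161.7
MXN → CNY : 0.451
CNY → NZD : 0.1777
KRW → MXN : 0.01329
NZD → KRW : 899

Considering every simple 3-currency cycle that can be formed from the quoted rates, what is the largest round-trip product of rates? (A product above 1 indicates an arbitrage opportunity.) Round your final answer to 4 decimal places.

NZD→CNY→KRW→NZD: 5.815 × 161.7 × 0.001158 = 1.08885
NZD→KRW→CNY→NZD: 899 × 0.006405 × 0.1777 = 1.02321
CNY→KRW→MXN→CNY: 161.7 × 0.01329 × 0.451 = 0.96920
Maximum is NZD→CNY→KRW→NZD at 1.0889; arbitrage exists.

1.0889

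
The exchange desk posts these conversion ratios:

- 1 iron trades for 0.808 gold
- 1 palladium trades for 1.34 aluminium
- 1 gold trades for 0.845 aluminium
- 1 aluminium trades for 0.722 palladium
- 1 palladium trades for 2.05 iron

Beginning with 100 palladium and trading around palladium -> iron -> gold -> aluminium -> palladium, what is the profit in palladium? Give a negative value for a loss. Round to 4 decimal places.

1.0553

100 palladium × 2.05 = 205 iron
205 iron × 0.808 = 165.64 gold
165.64 gold × 0.845 = 139.9658 aluminium
139.9658 aluminium × 0.722 = 101.0553076 palladium
Net change: 101.0553076 − 100 = 1.0553076 palladium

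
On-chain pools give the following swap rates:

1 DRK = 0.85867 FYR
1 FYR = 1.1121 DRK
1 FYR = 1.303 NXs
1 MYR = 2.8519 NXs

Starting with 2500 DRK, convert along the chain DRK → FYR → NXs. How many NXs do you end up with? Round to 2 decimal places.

2500 DRK × 0.85867 = 2146.675 FYR
2146.675 FYR × 1.303 = 2797.117525 NXs

2797.12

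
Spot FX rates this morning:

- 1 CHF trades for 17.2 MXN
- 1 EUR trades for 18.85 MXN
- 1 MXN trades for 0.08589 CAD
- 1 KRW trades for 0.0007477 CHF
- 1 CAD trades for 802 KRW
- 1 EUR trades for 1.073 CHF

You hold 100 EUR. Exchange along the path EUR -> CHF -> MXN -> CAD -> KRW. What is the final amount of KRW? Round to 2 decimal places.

127129.15

100 EUR × 1.073 = 107.3 CHF
107.3 CHF × 17.2 = 1845.56 MXN
1845.56 MXN × 0.08589 = 158.5151484 CAD
158.5151484 CAD × 802 = 127129.1490168 KRW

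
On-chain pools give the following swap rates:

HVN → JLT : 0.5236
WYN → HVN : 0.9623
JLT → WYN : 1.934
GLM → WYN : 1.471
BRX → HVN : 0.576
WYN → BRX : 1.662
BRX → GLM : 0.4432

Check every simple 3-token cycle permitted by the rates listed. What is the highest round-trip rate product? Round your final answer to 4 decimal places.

GLM→WYN→BRX→GLM: 1.471 × 1.662 × 0.4432 = 1.08354
HVN→JLT→WYN→HVN: 0.5236 × 1.934 × 0.9623 = 0.97447
Maximum is GLM→WYN→BRX→GLM at 1.0835; arbitrage exists.

1.0835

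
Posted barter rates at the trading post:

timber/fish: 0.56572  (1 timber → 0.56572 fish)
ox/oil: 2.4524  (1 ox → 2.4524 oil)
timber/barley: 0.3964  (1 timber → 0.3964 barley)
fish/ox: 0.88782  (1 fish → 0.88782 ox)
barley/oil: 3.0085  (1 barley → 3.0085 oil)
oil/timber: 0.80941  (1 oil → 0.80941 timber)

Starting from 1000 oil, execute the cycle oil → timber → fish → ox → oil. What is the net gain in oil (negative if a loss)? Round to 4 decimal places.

-3.0203

1000 oil × 0.80941 = 809.41 timber
809.41 timber × 0.56572 = 457.8994252 fish
457.8994252 fish × 0.88782 = 406.532267681064 ox
406.532267681064 ox × 2.4524 = 996.9797332610413536 oil
Net change: 996.9797332610413536 − 1000 = -3.0202667389586464 oil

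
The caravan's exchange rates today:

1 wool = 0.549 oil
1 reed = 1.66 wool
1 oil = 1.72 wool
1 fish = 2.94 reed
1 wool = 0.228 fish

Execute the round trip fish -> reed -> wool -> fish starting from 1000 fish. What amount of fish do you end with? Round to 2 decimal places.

1112.73

1000 fish × 2.94 = 2940 reed
2940 reed × 1.66 = 4880.4 wool
4880.4 wool × 0.228 = 1112.7312 fish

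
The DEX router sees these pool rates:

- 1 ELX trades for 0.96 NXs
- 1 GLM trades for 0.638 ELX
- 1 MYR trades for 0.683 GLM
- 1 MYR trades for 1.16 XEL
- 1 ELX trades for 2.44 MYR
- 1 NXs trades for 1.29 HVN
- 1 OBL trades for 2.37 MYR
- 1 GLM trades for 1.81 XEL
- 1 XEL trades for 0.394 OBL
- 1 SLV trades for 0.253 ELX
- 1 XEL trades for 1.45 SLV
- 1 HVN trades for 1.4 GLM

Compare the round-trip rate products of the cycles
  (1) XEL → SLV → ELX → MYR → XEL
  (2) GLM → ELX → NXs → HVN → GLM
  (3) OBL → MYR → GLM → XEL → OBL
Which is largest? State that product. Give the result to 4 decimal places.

(1) 1.45 × 0.253 × 2.44 × 1.16 = 1.03833
(2) 0.638 × 0.96 × 1.29 × 1.4 = 1.10614
(3) 2.37 × 0.683 × 1.81 × 0.394 = 1.15437
Highest is cycle (3) at 1.1544 (>1, arbitrage).

1.1544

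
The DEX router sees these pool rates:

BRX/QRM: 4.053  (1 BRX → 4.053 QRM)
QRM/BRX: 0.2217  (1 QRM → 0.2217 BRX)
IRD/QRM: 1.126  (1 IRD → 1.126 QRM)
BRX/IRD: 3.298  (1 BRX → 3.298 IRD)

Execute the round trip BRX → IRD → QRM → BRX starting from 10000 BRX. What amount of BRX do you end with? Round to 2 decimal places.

8232.94

10000 BRX × 3.298 = 32980 IRD
32980 IRD × 1.126 = 37135.48 QRM
37135.48 QRM × 0.2217 = 8232.935916 BRX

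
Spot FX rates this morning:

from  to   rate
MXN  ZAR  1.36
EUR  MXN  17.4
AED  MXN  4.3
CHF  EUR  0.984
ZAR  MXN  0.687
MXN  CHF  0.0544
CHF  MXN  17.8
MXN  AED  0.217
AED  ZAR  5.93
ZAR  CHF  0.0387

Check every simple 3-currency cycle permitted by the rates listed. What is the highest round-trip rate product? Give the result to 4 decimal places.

MXN→ZAR→CHF→MXN: 1.36 × 0.0387 × 17.8 = 0.93685
MXN→CHF→EUR→MXN: 0.0544 × 0.984 × 17.4 = 0.93142
MXN→AED→ZAR→MXN: 0.217 × 5.93 × 0.687 = 0.88404
Maximum is MXN→ZAR→CHF→MXN at 0.9368; no arbitrage — every cycle loses value.

0.9368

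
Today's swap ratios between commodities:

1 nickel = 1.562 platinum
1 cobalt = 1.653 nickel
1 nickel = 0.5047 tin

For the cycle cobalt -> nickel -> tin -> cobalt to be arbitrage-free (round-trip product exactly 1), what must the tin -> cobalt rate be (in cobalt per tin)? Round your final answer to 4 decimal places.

Known legs of the cycle: 1.653 × 0.5047 = 0.8342691
For no arbitrage the full-cycle product must be 1, so the missing rate is 1 / 0.8342691 ≈ 1.198654.

1.1987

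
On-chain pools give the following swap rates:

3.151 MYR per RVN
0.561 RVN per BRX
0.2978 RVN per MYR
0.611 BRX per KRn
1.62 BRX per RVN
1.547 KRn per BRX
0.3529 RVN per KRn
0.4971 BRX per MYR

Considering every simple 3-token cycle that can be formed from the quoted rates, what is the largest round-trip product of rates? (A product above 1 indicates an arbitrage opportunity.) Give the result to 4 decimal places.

BRX→KRn→RVN→BRX: 1.547 × 0.3529 × 1.62 = 0.88442
MYR→BRX→RVN→MYR: 0.4971 × 0.561 × 3.151 = 0.87873
Maximum is BRX→KRn→RVN→BRX at 0.8844; no arbitrage — every cycle loses value.

0.8844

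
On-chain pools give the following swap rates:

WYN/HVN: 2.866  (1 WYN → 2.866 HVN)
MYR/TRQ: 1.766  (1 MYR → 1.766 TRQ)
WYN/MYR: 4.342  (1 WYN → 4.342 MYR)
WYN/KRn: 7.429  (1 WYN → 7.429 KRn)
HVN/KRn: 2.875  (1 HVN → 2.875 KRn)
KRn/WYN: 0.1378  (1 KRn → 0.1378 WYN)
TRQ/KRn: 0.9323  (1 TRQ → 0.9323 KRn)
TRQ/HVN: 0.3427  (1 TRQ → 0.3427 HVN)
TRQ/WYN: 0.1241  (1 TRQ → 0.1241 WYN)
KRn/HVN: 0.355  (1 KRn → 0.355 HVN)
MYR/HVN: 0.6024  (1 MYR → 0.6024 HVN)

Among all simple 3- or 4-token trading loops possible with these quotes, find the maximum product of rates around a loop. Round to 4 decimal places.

1.1354

WYN→HVN→KRn→WYN: 2.866 × 2.875 × 0.1378 = 1.13544
WYN→MYR→HVN→KRn→WYN: 4.342 × 0.6024 × 2.875 × 0.1378 = 1.03624
WYN→MYR→TRQ→KRn→WYN: 4.342 × 1.766 × 0.9323 × 0.1378 = 0.98511
WYN→MYR→TRQ→WYN: 4.342 × 1.766 × 0.1241 = 0.95160
Maximum is WYN→HVN→KRn→WYN at 1.1354; arbitrage exists.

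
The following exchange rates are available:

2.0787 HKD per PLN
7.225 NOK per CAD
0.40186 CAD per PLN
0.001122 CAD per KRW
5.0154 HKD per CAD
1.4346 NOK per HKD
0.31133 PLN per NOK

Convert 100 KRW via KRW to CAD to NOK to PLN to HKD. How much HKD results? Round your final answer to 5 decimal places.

0.52462

100 KRW × 0.001122 = 0.1122 CAD
0.1122 CAD × 7.225 = 0.810645 NOK
0.810645 NOK × 0.31133 = 0.25237810785 PLN
0.25237810785 PLN × 2.0787 = 0.524618372787795 HKD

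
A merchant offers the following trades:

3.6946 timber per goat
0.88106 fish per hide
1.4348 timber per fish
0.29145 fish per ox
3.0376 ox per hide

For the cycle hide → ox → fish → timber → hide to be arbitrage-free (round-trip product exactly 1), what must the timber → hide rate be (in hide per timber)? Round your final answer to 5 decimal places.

Known legs of the cycle: 3.0376 × 0.29145 × 1.4348 = 1.270240664496
For no arbitrage the full-cycle product must be 1, so the missing rate is 1 / 1.270240664496 ≈ 0.7872524.

0.78725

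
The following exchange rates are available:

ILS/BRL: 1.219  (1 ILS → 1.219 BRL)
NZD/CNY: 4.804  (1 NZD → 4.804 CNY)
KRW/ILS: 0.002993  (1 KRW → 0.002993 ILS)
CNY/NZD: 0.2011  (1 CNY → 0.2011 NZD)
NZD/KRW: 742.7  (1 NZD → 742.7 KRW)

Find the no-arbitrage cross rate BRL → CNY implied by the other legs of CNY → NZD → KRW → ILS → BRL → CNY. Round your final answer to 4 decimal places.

Known legs of the cycle: 0.2011 × 742.7 × 0.002993 × 1.219 = 0.54492397626499
For no arbitrage the full-cycle product must be 1, so the missing rate is 1 / 0.54492397626499 ≈ 1.835118.

1.8351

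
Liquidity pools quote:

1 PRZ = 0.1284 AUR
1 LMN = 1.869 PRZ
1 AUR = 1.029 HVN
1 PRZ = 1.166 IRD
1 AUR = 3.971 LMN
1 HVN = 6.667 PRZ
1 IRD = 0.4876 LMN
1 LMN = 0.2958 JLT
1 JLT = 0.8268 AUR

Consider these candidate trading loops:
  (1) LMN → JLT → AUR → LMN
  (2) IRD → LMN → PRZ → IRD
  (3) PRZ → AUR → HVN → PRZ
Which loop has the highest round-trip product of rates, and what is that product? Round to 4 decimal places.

(1) 0.2958 × 0.8268 × 3.971 = 0.97118
(2) 0.4876 × 1.869 × 1.166 = 1.06260
(3) 0.1284 × 1.029 × 6.667 = 0.88087
Highest is cycle (2) at 1.0626 (>1, arbitrage).

1.0626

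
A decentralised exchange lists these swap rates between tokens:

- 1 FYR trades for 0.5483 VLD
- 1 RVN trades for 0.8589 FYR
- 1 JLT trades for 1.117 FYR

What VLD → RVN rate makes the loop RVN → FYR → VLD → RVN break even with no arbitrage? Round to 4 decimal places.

2.1234

Known legs of the cycle: 0.8589 × 0.5483 = 0.47093487
For no arbitrage the full-cycle product must be 1, so the missing rate is 1 / 0.47093487 ≈ 2.123436.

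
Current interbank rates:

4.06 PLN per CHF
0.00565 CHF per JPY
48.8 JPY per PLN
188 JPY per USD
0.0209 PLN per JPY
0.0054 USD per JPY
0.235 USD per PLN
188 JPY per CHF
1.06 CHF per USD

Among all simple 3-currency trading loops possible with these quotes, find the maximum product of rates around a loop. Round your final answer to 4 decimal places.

1.1194

JPY→CHF→PLN→JPY: 0.00565 × 4.06 × 48.8 = 1.11942
JPY→USD→CHF→JPY: 0.0054 × 1.06 × 188 = 1.07611
CHF→PLN→USD→CHF: 4.06 × 0.235 × 1.06 = 1.01135
JPY→PLN→USD→JPY: 0.0209 × 0.235 × 188 = 0.92336
Maximum is JPY→CHF→PLN→JPY at 1.1194; arbitrage exists.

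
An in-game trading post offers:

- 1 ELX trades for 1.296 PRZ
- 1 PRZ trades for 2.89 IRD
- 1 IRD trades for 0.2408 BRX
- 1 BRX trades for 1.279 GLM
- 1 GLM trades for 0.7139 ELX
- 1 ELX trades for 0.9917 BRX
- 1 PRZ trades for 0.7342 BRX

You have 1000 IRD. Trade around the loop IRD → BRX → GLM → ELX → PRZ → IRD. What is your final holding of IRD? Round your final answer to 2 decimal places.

1000 IRD × 0.2408 = 240.8 BRX
240.8 BRX × 1.279 = 307.9832 GLM
307.9832 GLM × 0.7139 = 219.86920648 ELX
219.86920648 ELX × 1.296 = 284.95049159808 PRZ
284.95049159808 PRZ × 2.89 = 823.5069207184512 IRD

823.51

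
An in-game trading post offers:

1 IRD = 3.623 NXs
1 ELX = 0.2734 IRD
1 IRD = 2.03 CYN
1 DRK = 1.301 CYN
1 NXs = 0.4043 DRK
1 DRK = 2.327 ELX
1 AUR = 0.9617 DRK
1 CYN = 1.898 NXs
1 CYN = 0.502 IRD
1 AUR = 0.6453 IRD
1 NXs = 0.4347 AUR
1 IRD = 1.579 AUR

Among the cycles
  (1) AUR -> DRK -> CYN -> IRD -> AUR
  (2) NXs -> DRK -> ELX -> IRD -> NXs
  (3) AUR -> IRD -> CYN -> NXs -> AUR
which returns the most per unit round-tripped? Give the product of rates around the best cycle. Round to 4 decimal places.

1.0808

(1) 0.9617 × 1.301 × 0.502 × 1.579 = 0.99175
(2) 0.4043 × 2.327 × 0.2734 × 3.623 = 0.93189
(3) 0.6453 × 2.03 × 1.898 × 0.4347 = 1.08080
Highest is cycle (3) at 1.0808 (>1, arbitrage).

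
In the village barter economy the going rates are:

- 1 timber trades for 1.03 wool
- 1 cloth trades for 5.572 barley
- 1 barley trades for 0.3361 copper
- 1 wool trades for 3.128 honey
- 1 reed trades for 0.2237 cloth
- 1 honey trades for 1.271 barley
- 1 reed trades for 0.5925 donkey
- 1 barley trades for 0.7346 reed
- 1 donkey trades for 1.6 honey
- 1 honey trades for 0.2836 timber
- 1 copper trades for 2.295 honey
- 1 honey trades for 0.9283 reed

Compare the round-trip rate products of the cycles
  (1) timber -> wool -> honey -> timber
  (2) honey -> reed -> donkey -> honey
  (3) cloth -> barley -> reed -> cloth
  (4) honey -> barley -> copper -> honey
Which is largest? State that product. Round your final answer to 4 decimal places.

0.9804

(1) 1.03 × 3.128 × 0.2836 = 0.91371
(2) 0.9283 × 0.5925 × 1.6 = 0.88003
(3) 5.572 × 0.7346 × 0.2237 = 0.91565
(4) 1.271 × 0.3361 × 2.295 = 0.98039
Highest is cycle (4) at 0.9804 (≤1, no arbitrage).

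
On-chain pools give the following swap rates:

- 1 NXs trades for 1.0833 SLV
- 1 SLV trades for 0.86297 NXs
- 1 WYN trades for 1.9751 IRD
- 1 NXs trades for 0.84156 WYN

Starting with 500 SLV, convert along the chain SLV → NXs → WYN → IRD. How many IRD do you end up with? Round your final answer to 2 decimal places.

500 SLV × 0.86297 = 431.485 NXs
431.485 NXs × 0.84156 = 363.1205166 WYN
363.1205166 WYN × 1.9751 = 717.19933233666 IRD

717.20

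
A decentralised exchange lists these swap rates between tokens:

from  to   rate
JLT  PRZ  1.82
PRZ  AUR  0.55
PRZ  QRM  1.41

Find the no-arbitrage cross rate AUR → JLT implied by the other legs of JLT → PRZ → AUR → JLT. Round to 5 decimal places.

Known legs of the cycle: 1.82 × 0.55 = 1.001
For no arbitrage the full-cycle product must be 1, so the missing rate is 1 / 1.001 ≈ 0.9990010.

0.99900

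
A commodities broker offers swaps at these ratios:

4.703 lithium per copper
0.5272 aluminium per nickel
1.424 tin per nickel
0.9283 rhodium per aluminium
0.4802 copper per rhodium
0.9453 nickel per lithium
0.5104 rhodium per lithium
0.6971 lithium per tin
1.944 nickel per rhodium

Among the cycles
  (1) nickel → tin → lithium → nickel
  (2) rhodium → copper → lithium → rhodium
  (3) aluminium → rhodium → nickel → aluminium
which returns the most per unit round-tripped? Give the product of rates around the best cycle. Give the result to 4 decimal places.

1.1527

(1) 1.424 × 0.6971 × 0.9453 = 0.93837
(2) 0.4802 × 4.703 × 0.5104 = 1.15268
(3) 0.9283 × 1.944 × 0.5272 = 0.95139
Highest is cycle (2) at 1.1527 (>1, arbitrage).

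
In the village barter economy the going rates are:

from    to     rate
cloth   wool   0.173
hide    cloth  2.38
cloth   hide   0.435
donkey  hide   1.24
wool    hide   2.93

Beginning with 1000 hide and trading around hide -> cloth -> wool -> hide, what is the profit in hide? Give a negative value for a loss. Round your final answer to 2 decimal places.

206.40

1000 hide × 2.38 = 2380 cloth
2380 cloth × 0.173 = 411.74 wool
411.74 wool × 2.93 = 1206.3982 hide
Net change: 1206.3982 − 1000 = 206.3982 hide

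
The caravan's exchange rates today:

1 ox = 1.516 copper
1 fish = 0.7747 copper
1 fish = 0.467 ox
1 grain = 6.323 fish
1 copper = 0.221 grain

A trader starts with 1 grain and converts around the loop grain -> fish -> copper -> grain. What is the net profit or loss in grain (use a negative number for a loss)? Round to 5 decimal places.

1 grain × 6.323 = 6.323 fish
6.323 fish × 0.7747 = 4.8984281 copper
4.8984281 copper × 0.221 = 1.0825526101 grain
Net change: 1.0825526101 − 1 = 0.0825526101 grain

0.08255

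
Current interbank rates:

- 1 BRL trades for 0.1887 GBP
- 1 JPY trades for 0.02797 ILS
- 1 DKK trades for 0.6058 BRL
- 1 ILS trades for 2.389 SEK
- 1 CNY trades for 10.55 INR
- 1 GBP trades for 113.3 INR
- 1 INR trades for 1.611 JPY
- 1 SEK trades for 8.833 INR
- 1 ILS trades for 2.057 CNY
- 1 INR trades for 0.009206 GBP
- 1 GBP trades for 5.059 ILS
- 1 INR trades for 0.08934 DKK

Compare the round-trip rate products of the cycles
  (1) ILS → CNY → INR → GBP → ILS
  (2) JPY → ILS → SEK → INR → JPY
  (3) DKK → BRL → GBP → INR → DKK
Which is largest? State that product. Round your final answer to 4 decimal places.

1.1571

(1) 2.057 × 10.55 × 0.009206 × 5.059 = 1.01070
(2) 0.02797 × 2.389 × 8.833 × 1.611 = 0.95085
(3) 0.6058 × 0.1887 × 113.3 × 0.08934 = 1.15712
Highest is cycle (3) at 1.1571 (>1, arbitrage).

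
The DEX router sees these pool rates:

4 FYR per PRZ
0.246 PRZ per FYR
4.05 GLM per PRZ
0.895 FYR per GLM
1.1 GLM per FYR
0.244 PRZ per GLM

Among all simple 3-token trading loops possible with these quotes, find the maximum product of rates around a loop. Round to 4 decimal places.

1.0736

GLM→PRZ→FYR→GLM: 0.244 × 4 × 1.1 = 1.07360
GLM→FYR→PRZ→GLM: 0.895 × 0.246 × 4.05 = 0.89169
Maximum is GLM→PRZ→FYR→GLM at 1.0736; arbitrage exists.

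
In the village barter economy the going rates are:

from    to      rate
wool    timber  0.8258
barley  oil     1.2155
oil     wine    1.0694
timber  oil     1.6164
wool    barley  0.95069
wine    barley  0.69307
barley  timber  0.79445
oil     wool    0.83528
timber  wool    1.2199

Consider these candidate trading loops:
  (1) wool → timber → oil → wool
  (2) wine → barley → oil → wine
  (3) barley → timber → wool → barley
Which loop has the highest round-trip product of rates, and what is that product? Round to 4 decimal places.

1.1150

(1) 0.8258 × 1.6164 × 0.83528 = 1.11495
(2) 0.69307 × 1.2155 × 1.0694 = 0.90089
(3) 0.79445 × 1.2199 × 0.95069 = 0.92136
Highest is cycle (1) at 1.1150 (>1, arbitrage).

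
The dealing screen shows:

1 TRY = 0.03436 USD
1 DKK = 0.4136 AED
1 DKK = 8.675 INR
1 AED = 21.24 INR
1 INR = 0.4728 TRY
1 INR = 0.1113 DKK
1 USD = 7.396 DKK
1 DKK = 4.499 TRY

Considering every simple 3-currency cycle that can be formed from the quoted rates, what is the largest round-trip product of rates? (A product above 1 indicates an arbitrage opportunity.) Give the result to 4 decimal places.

1.1433

USD→DKK→TRY→USD: 7.396 × 4.499 × 0.03436 = 1.14332
DKK→AED→INR→DKK: 0.4136 × 21.24 × 0.1113 = 0.97776
Maximum is USD→DKK→TRY→USD at 1.1433; arbitrage exists.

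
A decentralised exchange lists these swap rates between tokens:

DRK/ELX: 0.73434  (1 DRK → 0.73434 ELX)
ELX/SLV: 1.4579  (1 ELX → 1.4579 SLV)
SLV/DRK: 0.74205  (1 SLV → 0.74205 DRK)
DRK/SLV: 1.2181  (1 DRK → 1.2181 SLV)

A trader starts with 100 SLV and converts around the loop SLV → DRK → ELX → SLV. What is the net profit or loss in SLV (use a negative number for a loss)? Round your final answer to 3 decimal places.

-20.557

100 SLV × 0.74205 = 74.205 DRK
74.205 DRK × 0.73434 = 54.4916997 ELX
54.4916997 ELX × 1.4579 = 79.44344899263 SLV
Net change: 79.44344899263 − 100 = -20.55655100737 SLV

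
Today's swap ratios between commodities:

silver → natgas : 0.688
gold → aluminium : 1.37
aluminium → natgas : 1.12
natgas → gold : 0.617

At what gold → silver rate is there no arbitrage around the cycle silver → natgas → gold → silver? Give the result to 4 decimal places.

Known legs of the cycle: 0.688 × 0.617 = 0.424496
For no arbitrage the full-cycle product must be 1, so the missing rate is 1 / 0.424496 ≈ 2.355735.

2.3557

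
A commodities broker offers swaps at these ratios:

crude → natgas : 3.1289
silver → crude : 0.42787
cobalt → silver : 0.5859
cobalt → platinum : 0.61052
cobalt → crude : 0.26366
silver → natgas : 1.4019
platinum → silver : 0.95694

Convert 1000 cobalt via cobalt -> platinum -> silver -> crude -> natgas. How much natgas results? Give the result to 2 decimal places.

782.15

1000 cobalt × 0.61052 = 610.52 platinum
610.52 platinum × 0.95694 = 584.2310088 silver
584.2310088 silver × 0.42787 = 249.974921735256 crude
249.974921735256 crude × 3.1289 = 782.1465326174424984 natgas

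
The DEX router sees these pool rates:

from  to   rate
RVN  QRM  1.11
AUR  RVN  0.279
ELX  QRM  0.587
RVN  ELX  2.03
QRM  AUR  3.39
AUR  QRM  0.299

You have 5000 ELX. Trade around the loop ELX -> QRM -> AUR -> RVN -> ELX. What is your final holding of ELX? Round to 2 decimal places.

5635.18

5000 ELX × 0.587 = 2935 QRM
2935 QRM × 3.39 = 9949.65 AUR
9949.65 AUR × 0.279 = 2775.95235 RVN
2775.95235 RVN × 2.03 = 5635.1832705 ELX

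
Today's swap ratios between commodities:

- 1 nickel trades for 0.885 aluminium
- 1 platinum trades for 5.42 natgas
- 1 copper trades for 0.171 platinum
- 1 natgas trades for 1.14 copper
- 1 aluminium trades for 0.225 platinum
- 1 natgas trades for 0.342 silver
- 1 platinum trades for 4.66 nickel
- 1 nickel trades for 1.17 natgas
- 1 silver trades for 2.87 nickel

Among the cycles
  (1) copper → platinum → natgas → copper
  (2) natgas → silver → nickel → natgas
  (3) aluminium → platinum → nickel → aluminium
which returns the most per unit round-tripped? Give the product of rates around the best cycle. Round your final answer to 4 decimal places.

(1) 0.171 × 5.42 × 1.14 = 1.05657
(2) 0.342 × 2.87 × 1.17 = 1.14840
(3) 0.225 × 4.66 × 0.885 = 0.92792
Highest is cycle (2) at 1.1484 (>1, arbitrage).

1.1484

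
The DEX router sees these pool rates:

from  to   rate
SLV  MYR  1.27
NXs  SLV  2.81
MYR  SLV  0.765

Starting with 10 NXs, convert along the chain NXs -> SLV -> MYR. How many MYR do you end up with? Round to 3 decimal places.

10 NXs × 2.81 = 28.1 SLV
28.1 SLV × 1.27 = 35.687 MYR

35.687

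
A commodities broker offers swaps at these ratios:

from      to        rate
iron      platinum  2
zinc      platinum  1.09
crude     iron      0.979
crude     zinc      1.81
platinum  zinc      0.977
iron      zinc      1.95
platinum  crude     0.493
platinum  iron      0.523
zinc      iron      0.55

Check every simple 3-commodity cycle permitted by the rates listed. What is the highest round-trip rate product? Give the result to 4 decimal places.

zinc→platinum→iron→zinc: 1.09 × 0.523 × 1.95 = 1.11164
zinc→iron→platinum→zinc: 0.55 × 2 × 0.977 = 1.07470
zinc→platinum→crude→zinc: 1.09 × 0.493 × 1.81 = 0.97264
crude→iron→platinum→crude: 0.979 × 2 × 0.493 = 0.96529
Maximum is zinc→platinum→iron→zinc at 1.1116; arbitrage exists.

1.1116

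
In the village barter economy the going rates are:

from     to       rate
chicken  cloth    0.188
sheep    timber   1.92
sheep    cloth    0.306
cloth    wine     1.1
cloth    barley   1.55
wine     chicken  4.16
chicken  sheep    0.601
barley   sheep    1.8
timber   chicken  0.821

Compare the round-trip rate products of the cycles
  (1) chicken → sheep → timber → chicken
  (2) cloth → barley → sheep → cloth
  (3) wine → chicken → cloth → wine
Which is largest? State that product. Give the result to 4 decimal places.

(1) 0.601 × 1.92 × 0.821 = 0.94737
(2) 1.55 × 1.8 × 0.306 = 0.85374
(3) 4.16 × 0.188 × 1.1 = 0.86029
Highest is cycle (1) at 0.9474 (≤1, no arbitrage).

0.9474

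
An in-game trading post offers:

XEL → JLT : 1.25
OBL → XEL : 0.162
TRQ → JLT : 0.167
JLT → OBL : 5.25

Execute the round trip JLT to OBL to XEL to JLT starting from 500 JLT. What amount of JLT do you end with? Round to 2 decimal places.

531.56

500 JLT × 5.25 = 2625 OBL
2625 OBL × 0.162 = 425.25 XEL
425.25 XEL × 1.25 = 531.5625 JLT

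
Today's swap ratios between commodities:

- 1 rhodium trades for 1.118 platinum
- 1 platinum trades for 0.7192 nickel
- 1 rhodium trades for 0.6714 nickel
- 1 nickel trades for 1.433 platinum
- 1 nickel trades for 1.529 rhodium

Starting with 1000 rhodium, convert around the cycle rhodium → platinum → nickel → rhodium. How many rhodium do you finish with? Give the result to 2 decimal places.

1229.42

1000 rhodium × 1.118 = 1118 platinum
1118 platinum × 0.7192 = 804.0656 nickel
804.0656 nickel × 1.529 = 1229.4163024 rhodium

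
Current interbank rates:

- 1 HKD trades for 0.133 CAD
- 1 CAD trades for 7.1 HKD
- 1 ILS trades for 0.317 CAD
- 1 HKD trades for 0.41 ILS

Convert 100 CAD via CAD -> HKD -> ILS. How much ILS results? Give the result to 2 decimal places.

291.10

100 CAD × 7.1 = 710 HKD
710 HKD × 0.41 = 291.1 ILS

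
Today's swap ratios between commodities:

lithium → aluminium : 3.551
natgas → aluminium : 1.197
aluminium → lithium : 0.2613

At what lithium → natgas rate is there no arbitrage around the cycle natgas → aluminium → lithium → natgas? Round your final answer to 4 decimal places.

3.1972

Known legs of the cycle: 1.197 × 0.2613 = 0.3127761
For no arbitrage the full-cycle product must be 1, so the missing rate is 1 / 0.3127761 ≈ 3.197175.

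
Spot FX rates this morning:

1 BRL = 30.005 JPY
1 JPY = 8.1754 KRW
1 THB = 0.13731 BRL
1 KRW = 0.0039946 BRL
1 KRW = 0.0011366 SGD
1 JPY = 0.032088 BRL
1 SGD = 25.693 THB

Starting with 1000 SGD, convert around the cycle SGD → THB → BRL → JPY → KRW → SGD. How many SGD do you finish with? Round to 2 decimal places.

983.62

1000 SGD × 25.693 = 25693 THB
25693 THB × 0.13731 = 3527.90583 BRL
3527.90583 BRL × 30.005 = 105854.81442915 JPY
105854.81442915 JPY × 8.1754 = 865405.44988407291 KRW
865405.44988407291 KRW × 0.0011366 = 983.619834338237269506 SGD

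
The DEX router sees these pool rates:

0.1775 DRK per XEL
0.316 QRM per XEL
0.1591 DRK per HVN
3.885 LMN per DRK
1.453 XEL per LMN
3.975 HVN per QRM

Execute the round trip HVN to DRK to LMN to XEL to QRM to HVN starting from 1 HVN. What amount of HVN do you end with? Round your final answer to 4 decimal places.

1.1281

1 HVN × 0.1591 = 0.1591 DRK
0.1591 DRK × 3.885 = 0.6181035 LMN
0.6181035 LMN × 1.453 = 0.8981043855 XEL
0.8981043855 XEL × 0.316 = 0.283800985818 QRM
0.283800985818 QRM × 3.975 = 1.12810891862655 HVN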